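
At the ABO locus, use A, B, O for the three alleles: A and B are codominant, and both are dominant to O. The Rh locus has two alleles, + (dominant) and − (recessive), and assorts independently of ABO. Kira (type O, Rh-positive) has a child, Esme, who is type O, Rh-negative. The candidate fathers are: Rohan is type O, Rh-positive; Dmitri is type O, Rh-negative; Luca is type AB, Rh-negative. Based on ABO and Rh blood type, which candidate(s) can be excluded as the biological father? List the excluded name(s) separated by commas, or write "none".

Luca

A candidate is excluded only if no genotype consistent with his phenotype could produce a type O, Rh-negative child with a type O, Rh-positive mother.
Luca (type AB, Rh-): no genotype consistent with that phenotype can produce a type-O Rh- child with a type-O mother.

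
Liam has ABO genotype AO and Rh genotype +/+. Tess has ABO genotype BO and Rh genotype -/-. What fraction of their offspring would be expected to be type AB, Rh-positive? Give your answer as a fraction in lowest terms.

1/4

ABO cross AO × BO → offspring phenotypes: 1/4 O, 1/4 A, 1/4 B, 1/4 AB.
Rh cross +/+ × -/- → 1 Rh+.
Independent loci: P(type AB, Rh-positive) = 1/4 × 1 = 1/4.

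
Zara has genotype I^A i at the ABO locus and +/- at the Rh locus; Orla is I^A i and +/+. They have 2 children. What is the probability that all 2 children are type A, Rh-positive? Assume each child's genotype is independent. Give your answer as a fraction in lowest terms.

ABO cross I^A i × I^A i → 1/4 O, 3/4 A.
Rh cross +/- × +/+ → 1 Rh+; so P(type A, Rh-positive) = 3/4 × 1 = 3/4 per child.
All 2 independent: (3/4)^2 = 9/16.

9/16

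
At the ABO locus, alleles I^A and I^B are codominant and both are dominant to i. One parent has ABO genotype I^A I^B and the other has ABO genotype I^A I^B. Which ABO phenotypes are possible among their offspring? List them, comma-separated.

Gametes from I^A I^B × I^A I^B give offspring ABO genotypes I^A I^A, I^A I^B, I^B I^B, i.e. phenotypes A, B, AB.

A, B, AB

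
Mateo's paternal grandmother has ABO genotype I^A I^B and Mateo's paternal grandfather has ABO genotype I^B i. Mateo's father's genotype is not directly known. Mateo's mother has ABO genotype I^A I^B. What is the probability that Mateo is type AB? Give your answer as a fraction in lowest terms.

3/8

Mateo's father's ABO genotype from I^A I^B × I^B i: 1/4 I^A I^B, 1/4 I^A i, 1/4 I^B I^B, 1/4 I^B i.
Crossing each possibility with the mother I^A I^B and summing P(type AB): 1/4·1/2 + 1/4·1/4 + 1/4·1/2 + 1/4·1/4 = 3/8.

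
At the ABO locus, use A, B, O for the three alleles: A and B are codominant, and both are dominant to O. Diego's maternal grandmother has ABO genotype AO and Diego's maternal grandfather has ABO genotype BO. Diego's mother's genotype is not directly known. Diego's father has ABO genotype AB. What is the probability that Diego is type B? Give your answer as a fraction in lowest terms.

Diego's mother's ABO genotype from AO × BO: 1/4 AB, 1/4 AO, 1/4 BO, 1/4 OO.
Crossing each possibility with the father AB and summing P(type B): 1/4·1/4 + 1/4·1/4 + 1/4·1/2 + 1/4·1/2 = 3/8.

3/8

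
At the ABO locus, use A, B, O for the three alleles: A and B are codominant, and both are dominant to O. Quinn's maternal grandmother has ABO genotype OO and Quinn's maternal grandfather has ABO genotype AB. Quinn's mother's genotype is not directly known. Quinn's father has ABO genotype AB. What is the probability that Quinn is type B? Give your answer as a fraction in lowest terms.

Quinn's mother's ABO genotype from OO × AB: 1/2 AO, 1/2 BO.
Crossing each possibility with the father AB and summing P(type B): 1/2·1/4 + 1/2·1/2 = 3/8.

3/8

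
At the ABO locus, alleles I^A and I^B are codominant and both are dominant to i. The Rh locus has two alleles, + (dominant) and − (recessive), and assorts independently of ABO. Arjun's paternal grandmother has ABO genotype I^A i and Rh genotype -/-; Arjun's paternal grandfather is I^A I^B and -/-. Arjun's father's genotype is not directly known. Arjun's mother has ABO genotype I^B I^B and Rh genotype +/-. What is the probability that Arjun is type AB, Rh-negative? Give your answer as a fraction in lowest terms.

Arjun's father's ABO genotype from I^A i × I^A I^B: 1/4 I^A I^A, 1/4 I^A I^B, 1/4 I^A i, 1/4 I^B i.
Crossing each possibility with the mother I^B I^B and summing P(type AB): 1/4·1 + 1/4·1/2 + 1/4·1/2 + 1/4·0 = 1/2.
Similarly for Rh via the father's Rh distribution: P(Rh-) = 1/2.
Independent loci: 1/2 × 1/2 = 1/4.

1/4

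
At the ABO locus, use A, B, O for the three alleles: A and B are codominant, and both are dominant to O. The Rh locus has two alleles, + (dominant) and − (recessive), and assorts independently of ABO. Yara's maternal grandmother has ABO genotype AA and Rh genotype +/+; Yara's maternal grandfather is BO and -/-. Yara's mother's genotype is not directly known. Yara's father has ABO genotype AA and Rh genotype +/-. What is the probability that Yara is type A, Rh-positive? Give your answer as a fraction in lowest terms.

Yara's mother's ABO genotype from AA × BO: 1/2 AB, 1/2 AO.
Crossing each possibility with the father AA and summing P(type A): 1/2·1/2 + 1/2·1 = 3/4.
Similarly for Rh via the mother's Rh distribution: P(Rh+) = 3/4.
Independent loci: 3/4 × 3/4 = 9/16.

9/16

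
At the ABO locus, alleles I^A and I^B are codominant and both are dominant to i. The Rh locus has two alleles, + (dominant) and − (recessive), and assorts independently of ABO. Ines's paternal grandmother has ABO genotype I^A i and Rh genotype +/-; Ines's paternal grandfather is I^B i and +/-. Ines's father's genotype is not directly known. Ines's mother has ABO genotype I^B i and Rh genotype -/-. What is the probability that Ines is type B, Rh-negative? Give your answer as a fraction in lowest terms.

1/4

Ines's father's ABO genotype from I^A i × I^B i: 1/4 I^A I^B, 1/4 I^A i, 1/4 I^B i, 1/4 i i.
Crossing each possibility with the mother I^B i and summing P(type B): 1/4·1/2 + 1/4·1/4 + 1/4·3/4 + 1/4·1/2 = 1/2.
Similarly for Rh via the father's Rh distribution: P(Rh-) = 1/2.
Independent loci: 1/2 × 1/2 = 1/4.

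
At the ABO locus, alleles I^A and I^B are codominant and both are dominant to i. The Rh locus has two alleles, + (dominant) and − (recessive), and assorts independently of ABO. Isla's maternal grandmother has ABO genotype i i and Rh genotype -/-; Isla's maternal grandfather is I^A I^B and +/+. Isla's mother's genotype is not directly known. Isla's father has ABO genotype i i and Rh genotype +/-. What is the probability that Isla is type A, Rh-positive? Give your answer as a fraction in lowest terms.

Isla's mother's ABO genotype from i i × I^A I^B: 1/2 I^A i, 1/2 I^B i.
Crossing each possibility with the father i i and summing P(type A): 1/2·1/2 + 1/2·0 = 1/4.
Similarly for Rh via the mother's Rh distribution: P(Rh+) = 3/4.
Independent loci: 1/4 × 3/4 = 3/16.

3/16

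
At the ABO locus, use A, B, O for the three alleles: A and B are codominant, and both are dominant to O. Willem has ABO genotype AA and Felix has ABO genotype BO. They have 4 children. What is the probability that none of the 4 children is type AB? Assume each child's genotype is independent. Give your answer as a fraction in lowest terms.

ABO cross AA × BO → 1/2 A, 1/2 AB.
So P(type AB) = 1/2 per child.
P(not type AB) = 1/2 for one child; (1/2)^4 = 1/16.

1/16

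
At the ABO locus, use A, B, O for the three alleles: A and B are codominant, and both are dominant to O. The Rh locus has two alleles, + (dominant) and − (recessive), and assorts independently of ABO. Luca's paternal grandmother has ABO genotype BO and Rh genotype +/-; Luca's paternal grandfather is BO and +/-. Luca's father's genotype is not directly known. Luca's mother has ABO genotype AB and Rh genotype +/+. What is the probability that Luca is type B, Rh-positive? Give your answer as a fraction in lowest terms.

1/2

Luca's father's ABO genotype from BO × BO: 1/4 BB, 1/2 BO, 1/4 OO.
Crossing each possibility with the mother AB and summing P(type B): 1/4·1/2 + 1/2·1/2 + 1/4·1/2 = 1/2.
Similarly for Rh via the father's Rh distribution: P(Rh+) = 1.
Independent loci: 1/2 × 1 = 1/2.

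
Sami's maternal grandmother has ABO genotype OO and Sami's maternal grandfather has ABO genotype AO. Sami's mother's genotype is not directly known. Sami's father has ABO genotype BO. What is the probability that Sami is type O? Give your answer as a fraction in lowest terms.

Sami's mother's ABO genotype from OO × AO: 1/2 AO, 1/2 OO.
Crossing each possibility with the father BO and summing P(type O): 1/2·1/4 + 1/2·1/2 = 3/8.

3/8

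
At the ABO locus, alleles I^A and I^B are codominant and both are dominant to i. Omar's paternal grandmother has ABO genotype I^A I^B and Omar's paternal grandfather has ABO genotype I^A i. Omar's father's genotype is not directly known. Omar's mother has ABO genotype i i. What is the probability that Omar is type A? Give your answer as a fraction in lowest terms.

1/2

Omar's father's ABO genotype from I^A I^B × I^A i: 1/4 I^A I^A, 1/4 I^A I^B, 1/4 I^A i, 1/4 I^B i.
Crossing each possibility with the mother i i and summing P(type A): 1/4·1 + 1/4·1/2 + 1/4·1/2 + 1/4·0 = 1/2.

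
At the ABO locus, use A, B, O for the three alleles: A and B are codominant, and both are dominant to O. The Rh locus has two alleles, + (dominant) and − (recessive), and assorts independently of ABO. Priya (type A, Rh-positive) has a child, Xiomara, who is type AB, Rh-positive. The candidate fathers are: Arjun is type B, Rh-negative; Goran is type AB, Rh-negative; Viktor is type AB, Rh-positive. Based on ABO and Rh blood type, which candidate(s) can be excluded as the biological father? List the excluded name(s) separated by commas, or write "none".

none

A candidate is excluded only if no genotype consistent with his phenotype could produce a type AB, Rh-positive child with a type A, Rh-positive mother.
Every candidate has at least one consistent genotype combination, so none can be excluded.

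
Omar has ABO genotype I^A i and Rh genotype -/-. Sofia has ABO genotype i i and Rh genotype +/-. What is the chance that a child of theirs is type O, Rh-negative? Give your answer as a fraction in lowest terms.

ABO cross I^A i × i i → offspring phenotypes: 1/2 O, 1/2 A.
Rh cross -/- × +/- → 1/2 Rh+, 1/2 Rh-.
Independent loci: P(type O, Rh-negative) = 1/2 × 1/2 = 1/4.

1/4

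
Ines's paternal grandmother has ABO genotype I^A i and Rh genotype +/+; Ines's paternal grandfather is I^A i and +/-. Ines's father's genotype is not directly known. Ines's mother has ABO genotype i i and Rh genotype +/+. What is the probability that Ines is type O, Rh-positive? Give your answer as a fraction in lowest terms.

Ines's father's ABO genotype from I^A i × I^A i: 1/4 I^A I^A, 1/2 I^A i, 1/4 i i.
Crossing each possibility with the mother i i and summing P(type O): 1/4·0 + 1/2·1/2 + 1/4·1 = 1/2.
Similarly for Rh via the father's Rh distribution: P(Rh+) = 1.
Independent loci: 1/2 × 1 = 1/2.

1/2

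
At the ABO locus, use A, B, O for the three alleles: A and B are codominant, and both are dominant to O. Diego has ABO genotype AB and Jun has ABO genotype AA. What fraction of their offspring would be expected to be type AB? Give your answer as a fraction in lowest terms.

ABO cross AB × AA → offspring phenotypes: 1/2 A, 1/2 AB.
So P(type AB) = 1/2.

1/2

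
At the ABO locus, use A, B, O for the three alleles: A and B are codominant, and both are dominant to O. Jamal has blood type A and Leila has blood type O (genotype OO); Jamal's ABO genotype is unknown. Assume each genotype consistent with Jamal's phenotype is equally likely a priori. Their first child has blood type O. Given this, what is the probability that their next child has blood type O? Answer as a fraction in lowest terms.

Possible genotypes: Jamal ∈ {AA, AO}; Leila ∈ {OO}.
Weight each parental genotype pair by prior × P(type-O child):
  AO × OO: posterior weight 1; P(next child type O) = 1/2.
Weighted sum = 1/2.

1/2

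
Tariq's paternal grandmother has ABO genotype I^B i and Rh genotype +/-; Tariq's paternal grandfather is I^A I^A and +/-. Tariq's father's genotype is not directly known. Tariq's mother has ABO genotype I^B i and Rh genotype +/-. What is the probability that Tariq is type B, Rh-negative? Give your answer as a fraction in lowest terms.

3/32

Tariq's father's ABO genotype from I^B i × I^A I^A: 1/2 I^A I^B, 1/2 I^A i.
Crossing each possibility with the mother I^B i and summing P(type B): 1/2·1/2 + 1/2·1/4 = 3/8.
Similarly for Rh via the father's Rh distribution: P(Rh-) = 1/4.
Independent loci: 3/8 × 1/4 = 3/32.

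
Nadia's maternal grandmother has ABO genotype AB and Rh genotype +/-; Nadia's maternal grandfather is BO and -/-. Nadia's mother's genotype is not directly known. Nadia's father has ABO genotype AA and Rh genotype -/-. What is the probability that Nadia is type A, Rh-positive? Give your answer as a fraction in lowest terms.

Nadia's mother's ABO genotype from AB × BO: 1/4 AB, 1/4 AO, 1/4 BB, 1/4 BO.
Crossing each possibility with the father AA and summing P(type A): 1/4·1/2 + 1/4·1 + 1/4·0 + 1/4·1/2 = 1/2.
Similarly for Rh via the mother's Rh distribution: P(Rh+) = 1/4.
Independent loci: 1/2 × 1/4 = 1/8.

1/8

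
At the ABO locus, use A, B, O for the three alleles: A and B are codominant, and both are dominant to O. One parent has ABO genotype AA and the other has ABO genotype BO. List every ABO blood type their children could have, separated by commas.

Gametes from AA × BO give offspring ABO genotypes AB, AO, i.e. phenotypes A, AB.

A, AB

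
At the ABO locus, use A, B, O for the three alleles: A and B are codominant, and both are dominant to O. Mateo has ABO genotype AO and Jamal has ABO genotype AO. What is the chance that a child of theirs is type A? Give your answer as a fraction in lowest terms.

3/4

ABO cross AO × AO → offspring phenotypes: 1/4 O, 3/4 A.
So P(type A) = 3/4.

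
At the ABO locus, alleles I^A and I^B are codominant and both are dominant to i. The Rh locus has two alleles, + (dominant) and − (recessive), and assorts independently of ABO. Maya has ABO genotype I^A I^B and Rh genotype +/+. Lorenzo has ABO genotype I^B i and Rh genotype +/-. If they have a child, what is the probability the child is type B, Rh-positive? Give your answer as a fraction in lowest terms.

1/2

ABO cross I^A I^B × I^B i → offspring phenotypes: 1/4 A, 1/2 B, 1/4 AB.
Rh cross +/+ × +/- → 1 Rh+.
Independent loci: P(type B, Rh-positive) = 1/2 × 1 = 1/2.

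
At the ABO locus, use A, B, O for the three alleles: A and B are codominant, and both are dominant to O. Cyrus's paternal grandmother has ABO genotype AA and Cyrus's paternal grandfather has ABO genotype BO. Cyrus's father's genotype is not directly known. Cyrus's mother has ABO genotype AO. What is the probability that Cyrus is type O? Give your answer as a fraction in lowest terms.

1/8

Cyrus's father's ABO genotype from AA × BO: 1/2 AB, 1/2 AO.
Crossing each possibility with the mother AO and summing P(type O): 1/2·0 + 1/2·1/4 = 1/8.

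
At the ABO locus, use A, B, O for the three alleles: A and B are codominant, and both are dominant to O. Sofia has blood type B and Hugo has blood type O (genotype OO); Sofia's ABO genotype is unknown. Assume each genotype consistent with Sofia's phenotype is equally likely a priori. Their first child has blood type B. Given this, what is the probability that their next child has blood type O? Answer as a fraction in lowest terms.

1/6

Possible genotypes: Sofia ∈ {BB, BO}; Hugo ∈ {OO}.
Weight each parental genotype pair by prior × P(type-B child):
  BB × OO: posterior weight 2/3; P(next child type O) = 0.
  BO × OO: posterior weight 1/3; P(next child type O) = 1/2.
Weighted sum = 1/6.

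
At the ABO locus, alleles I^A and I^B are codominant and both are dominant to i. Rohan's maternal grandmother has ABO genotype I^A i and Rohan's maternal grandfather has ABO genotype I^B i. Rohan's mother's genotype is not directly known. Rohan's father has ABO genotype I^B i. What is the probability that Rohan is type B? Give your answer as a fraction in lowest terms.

1/2

Rohan's mother's ABO genotype from I^A i × I^B i: 1/4 I^A I^B, 1/4 I^A i, 1/4 I^B i, 1/4 i i.
Crossing each possibility with the father I^B i and summing P(type B): 1/4·1/2 + 1/4·1/4 + 1/4·3/4 + 1/4·1/2 = 1/2.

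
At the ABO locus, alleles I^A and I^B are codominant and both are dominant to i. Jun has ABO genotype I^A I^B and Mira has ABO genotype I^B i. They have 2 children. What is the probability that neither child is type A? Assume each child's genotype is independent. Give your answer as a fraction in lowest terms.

ABO cross I^A I^B × I^B i → 1/4 A, 1/2 B, 1/4 AB.
So P(type A) = 1/4 per child.
P(not type A) = 3/4 for one child; (3/4)^2 = 9/16.

9/16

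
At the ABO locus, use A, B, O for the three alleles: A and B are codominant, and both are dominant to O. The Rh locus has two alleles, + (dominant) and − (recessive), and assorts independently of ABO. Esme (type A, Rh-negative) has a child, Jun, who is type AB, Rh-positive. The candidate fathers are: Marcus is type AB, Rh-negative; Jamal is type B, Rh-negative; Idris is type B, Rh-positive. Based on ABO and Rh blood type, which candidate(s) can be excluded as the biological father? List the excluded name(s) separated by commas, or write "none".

Marcus, Jamal

A candidate is excluded only if no genotype consistent with his phenotype could produce a type AB, Rh-positive child with a type A, Rh-negative mother.
Marcus (type AB, Rh-): no genotype consistent with that phenotype can produce a type-AB Rh+ child with a type-A mother.
Jamal (type B, Rh-): no genotype consistent with that phenotype can produce a type-AB Rh+ child with a type-A mother.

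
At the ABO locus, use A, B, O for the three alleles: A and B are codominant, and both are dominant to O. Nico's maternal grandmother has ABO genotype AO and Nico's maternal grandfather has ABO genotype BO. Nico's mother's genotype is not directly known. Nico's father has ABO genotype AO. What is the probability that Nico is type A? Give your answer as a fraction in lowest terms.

1/2

Nico's mother's ABO genotype from AO × BO: 1/4 AB, 1/4 AO, 1/4 BO, 1/4 OO.
Crossing each possibility with the father AO and summing P(type A): 1/4·1/2 + 1/4·3/4 + 1/4·1/4 + 1/4·1/2 = 1/2.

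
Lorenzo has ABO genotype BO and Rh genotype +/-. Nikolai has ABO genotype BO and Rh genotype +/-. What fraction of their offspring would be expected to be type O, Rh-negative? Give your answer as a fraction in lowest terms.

ABO cross BO × BO → offspring phenotypes: 1/4 O, 3/4 B.
Rh cross +/- × +/- → 3/4 Rh+, 1/4 Rh-.
Independent loci: P(type O, Rh-negative) = 1/4 × 1/4 = 1/16.

1/16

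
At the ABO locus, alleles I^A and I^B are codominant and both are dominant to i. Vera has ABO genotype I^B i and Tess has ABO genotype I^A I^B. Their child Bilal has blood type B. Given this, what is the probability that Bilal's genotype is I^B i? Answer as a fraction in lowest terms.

Cross I^B i × I^A I^B → 1/4 I^A I^B, 1/4 I^A i, 1/4 I^B I^B, 1/4 I^B i.
Type-B genotypes among offspring: I^B I^B (1/4), I^B i (1/4); total 1/2.
P(I^B i | type B) = (1/4) / (1/2) = 1/2.

1/2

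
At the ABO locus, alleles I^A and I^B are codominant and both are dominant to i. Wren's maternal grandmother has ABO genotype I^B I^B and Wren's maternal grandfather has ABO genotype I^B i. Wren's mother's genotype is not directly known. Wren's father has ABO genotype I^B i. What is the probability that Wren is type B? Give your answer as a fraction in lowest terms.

7/8

Wren's mother's ABO genotype from I^B I^B × I^B i: 1/2 I^B I^B, 1/2 I^B i.
Crossing each possibility with the father I^B i and summing P(type B): 1/2·1 + 1/2·3/4 = 7/8.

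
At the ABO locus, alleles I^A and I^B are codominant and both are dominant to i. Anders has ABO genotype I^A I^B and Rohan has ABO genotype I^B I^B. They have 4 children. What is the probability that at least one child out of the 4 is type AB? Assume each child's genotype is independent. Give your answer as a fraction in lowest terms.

ABO cross I^A I^B × I^B I^B → 1/2 B, 1/2 AB.
So P(type AB) = 1/2 per child.
P(none) = (1/2)^4 = 1/16; P(at least one) = 1 − 1/16 = 15/16.

15/16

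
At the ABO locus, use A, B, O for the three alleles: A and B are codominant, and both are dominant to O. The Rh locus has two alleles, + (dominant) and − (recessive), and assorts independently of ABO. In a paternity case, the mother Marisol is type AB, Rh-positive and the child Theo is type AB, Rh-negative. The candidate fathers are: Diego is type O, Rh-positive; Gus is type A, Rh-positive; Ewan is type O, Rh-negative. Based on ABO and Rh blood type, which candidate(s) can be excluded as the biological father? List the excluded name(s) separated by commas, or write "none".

A candidate is excluded only if no genotype consistent with his phenotype could produce a type AB, Rh-negative child with a type AB, Rh-positive mother.
Diego (type O, Rh+): no genotype consistent with that phenotype can produce a type-AB Rh- child with a type-AB mother.
Ewan (type O, Rh-): no genotype consistent with that phenotype can produce a type-AB Rh- child with a type-AB mother.

Diego, Ewan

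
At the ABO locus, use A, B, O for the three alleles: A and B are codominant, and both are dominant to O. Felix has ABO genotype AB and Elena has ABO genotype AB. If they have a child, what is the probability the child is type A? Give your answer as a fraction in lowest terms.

ABO cross AB × AB → offspring phenotypes: 1/4 A, 1/4 B, 1/2 AB.
So P(type A) = 1/4.

1/4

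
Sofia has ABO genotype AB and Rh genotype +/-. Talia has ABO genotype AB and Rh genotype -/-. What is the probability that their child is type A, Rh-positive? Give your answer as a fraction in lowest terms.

ABO cross AB × AB → offspring phenotypes: 1/4 A, 1/4 B, 1/2 AB.
Rh cross +/- × -/- → 1/2 Rh+, 1/2 Rh-.
Independent loci: P(type A, Rh-positive) = 1/4 × 1/2 = 1/8.

1/8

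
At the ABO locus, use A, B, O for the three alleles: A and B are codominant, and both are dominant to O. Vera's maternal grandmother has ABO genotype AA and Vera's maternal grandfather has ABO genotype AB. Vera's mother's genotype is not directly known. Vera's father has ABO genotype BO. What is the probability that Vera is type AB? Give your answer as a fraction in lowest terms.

3/8

Vera's mother's ABO genotype from AA × AB: 1/2 AA, 1/2 AB.
Crossing each possibility with the father BO and summing P(type AB): 1/2·1/2 + 1/2·1/4 = 3/8.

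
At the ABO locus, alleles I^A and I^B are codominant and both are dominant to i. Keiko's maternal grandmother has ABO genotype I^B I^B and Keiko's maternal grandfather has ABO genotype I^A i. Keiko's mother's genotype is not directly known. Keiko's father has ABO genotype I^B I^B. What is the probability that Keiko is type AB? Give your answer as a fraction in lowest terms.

Keiko's mother's ABO genotype from I^B I^B × I^A i: 1/2 I^A I^B, 1/2 I^B i.
Crossing each possibility with the father I^B I^B and summing P(type AB): 1/2·1/2 + 1/2·0 = 1/4.

1/4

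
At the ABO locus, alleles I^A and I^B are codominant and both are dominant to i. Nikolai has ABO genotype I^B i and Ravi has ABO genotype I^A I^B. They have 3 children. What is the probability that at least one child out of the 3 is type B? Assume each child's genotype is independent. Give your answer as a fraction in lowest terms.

7/8

ABO cross I^B i × I^A I^B → 1/4 A, 1/2 B, 1/4 AB.
So P(type B) = 1/2 per child.
P(none) = (1/2)^3 = 1/8; P(at least one) = 1 − 1/8 = 7/8.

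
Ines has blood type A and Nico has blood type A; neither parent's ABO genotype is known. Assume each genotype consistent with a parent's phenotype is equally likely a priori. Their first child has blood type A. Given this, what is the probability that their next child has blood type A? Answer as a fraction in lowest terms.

Possible genotypes: Ines ∈ {AA, AO}; Nico ∈ {AA, AO}.
Weight each parental genotype pair by prior × P(type-A child):
  AA × AA: posterior weight 4/15; P(next child type A) = 1.
  AA × AO: posterior weight 4/15; P(next child type A) = 1.
  AO × AA: posterior weight 4/15; P(next child type A) = 1.
  AO × AO: posterior weight 1/5; P(next child type A) = 3/4.
Weighted sum = 19/20.

19/20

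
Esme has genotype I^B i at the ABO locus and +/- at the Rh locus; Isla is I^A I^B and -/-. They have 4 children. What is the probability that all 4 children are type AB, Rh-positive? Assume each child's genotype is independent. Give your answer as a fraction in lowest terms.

1/4096

ABO cross I^B i × I^A I^B → 1/4 A, 1/2 B, 1/4 AB.
Rh cross +/- × -/- → 1/2 Rh+, 1/2 Rh-; so P(type AB, Rh-positive) = 1/4 × 1/2 = 1/8 per child.
All 4 independent: (1/8)^4 = 1/4096.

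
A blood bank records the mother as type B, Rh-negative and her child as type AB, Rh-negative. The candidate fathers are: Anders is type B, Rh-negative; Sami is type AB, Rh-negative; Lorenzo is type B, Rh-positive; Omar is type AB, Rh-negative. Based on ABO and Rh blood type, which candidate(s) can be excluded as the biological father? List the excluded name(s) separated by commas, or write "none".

Anders, Lorenzo

A candidate is excluded only if no genotype consistent with his phenotype could produce a type AB, Rh-negative child with a type B, Rh-negative mother.
Anders (type B, Rh-): no genotype consistent with that phenotype can produce a type-AB Rh- child with a type-B mother.
Lorenzo (type B, Rh+): no genotype consistent with that phenotype can produce a type-AB Rh- child with a type-B mother.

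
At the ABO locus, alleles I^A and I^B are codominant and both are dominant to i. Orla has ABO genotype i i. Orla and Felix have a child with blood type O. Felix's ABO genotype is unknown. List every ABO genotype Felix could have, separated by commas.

I^A i, I^B i, i i

For each candidate genotype of Felix, check whether crossing it with i i can produce every observed child phenotype.
  I^A I^A → possible child types {A} ✗
  I^A I^B → possible child types {A, B} ✗
  I^A i → possible child types {O, A} ✓
  I^B I^B → possible child types {B} ✗
  I^B i → possible child types {O, B} ✓
  i i → possible child types {O} ✓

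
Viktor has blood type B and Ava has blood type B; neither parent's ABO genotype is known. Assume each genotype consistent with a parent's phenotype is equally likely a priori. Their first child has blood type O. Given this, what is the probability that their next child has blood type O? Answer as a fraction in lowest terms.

Possible genotypes: Viktor ∈ {BB, BO}; Ava ∈ {BB, BO}.
Weight each parental genotype pair by prior × P(type-O child):
  BO × BO: posterior weight 1; P(next child type O) = 1/4.
Weighted sum = 1/4.

1/4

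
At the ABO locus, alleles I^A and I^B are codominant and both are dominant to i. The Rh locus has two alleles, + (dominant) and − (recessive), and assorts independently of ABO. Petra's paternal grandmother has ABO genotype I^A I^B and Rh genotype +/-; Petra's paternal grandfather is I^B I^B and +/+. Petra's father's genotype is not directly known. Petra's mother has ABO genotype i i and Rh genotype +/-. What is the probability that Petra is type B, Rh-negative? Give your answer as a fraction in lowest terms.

Petra's father's ABO genotype from I^A I^B × I^B I^B: 1/2 I^A I^B, 1/2 I^B I^B.
Crossing each possibility with the mother i i and summing P(type B): 1/2·1/2 + 1/2·1 = 3/4.
Similarly for Rh via the father's Rh distribution: P(Rh-) = 1/8.
Independent loci: 3/4 × 1/8 = 3/32.

3/32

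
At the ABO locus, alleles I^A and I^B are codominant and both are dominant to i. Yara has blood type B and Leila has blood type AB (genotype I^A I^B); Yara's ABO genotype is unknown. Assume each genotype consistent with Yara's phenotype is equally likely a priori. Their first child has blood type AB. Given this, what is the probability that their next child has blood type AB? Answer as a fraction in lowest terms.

Possible genotypes: Yara ∈ {I^B I^B, I^B i}; Leila ∈ {I^A I^B}.
Weight each parental genotype pair by prior × P(type-AB child):
  I^B I^B × I^A I^B: posterior weight 2/3; P(next child type AB) = 1/2.
  I^B i × I^A I^B: posterior weight 1/3; P(next child type AB) = 1/4.
Weighted sum = 5/12.

5/12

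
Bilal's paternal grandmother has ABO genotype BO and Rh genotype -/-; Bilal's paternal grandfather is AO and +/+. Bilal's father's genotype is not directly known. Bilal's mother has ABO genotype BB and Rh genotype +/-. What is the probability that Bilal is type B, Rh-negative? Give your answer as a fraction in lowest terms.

3/16

Bilal's father's ABO genotype from BO × AO: 1/4 AB, 1/4 AO, 1/4 BO, 1/4 OO.
Crossing each possibility with the mother BB and summing P(type B): 1/4·1/2 + 1/4·1/2 + 1/4·1 + 1/4·1 = 3/4.
Similarly for Rh via the father's Rh distribution: P(Rh-) = 1/4.
Independent loci: 3/4 × 1/4 = 3/16.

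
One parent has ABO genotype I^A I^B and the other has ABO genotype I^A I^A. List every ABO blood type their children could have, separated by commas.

Gametes from I^A I^B × I^A I^A give offspring ABO genotypes I^A I^A, I^A I^B, i.e. phenotypes A, AB.

A, AB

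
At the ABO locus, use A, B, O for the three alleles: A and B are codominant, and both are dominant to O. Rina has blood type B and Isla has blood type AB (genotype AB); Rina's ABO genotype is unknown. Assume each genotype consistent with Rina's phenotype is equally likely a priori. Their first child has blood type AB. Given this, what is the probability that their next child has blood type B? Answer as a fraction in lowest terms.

Possible genotypes: Rina ∈ {BB, BO}; Isla ∈ {AB}.
Weight each parental genotype pair by prior × P(type-AB child):
  BB × AB: posterior weight 2/3; P(next child type B) = 1/2.
  BO × AB: posterior weight 1/3; P(next child type B) = 1/2.
Weighted sum = 1/2.

1/2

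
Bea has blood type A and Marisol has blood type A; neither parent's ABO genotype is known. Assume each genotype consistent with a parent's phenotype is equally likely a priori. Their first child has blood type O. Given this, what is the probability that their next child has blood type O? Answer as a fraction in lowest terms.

Possible genotypes: Bea ∈ {I^A I^A, I^A i}; Marisol ∈ {I^A I^A, I^A i}.
Weight each parental genotype pair by prior × P(type-O child):
  I^A i × I^A i: posterior weight 1; P(next child type O) = 1/4.
Weighted sum = 1/4.

1/4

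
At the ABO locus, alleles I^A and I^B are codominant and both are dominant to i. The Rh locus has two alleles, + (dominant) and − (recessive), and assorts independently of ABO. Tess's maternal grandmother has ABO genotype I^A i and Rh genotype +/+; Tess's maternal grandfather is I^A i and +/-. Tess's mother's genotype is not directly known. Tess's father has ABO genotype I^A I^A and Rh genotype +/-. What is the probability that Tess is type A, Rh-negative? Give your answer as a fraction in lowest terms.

1/8

Tess's mother's ABO genotype from I^A i × I^A i: 1/4 I^A I^A, 1/2 I^A i, 1/4 i i.
Crossing each possibility with the father I^A I^A and summing P(type A): 1/4·1 + 1/2·1 + 1/4·1 = 1.
Similarly for Rh via the mother's Rh distribution: P(Rh-) = 1/8.
Independent loci: 1 × 1/8 = 1/8.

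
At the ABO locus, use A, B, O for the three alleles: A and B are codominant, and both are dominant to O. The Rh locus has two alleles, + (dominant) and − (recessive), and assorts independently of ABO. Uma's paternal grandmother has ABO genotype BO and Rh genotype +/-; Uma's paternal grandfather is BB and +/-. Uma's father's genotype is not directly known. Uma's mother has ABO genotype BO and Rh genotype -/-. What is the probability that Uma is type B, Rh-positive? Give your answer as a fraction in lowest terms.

7/16

Uma's father's ABO genotype from BO × BB: 1/2 BB, 1/2 BO.
Crossing each possibility with the mother BO and summing P(type B): 1/2·1 + 1/2·3/4 = 7/8.
Similarly for Rh via the father's Rh distribution: P(Rh+) = 1/2.
Independent loci: 7/8 × 1/2 = 7/16.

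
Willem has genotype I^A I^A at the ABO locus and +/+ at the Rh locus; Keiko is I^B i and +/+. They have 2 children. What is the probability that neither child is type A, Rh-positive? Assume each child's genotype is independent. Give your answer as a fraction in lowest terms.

ABO cross I^A I^A × I^B i → 1/2 A, 1/2 AB.
Rh cross +/+ × +/+ → 1 Rh+; so P(type A, Rh-positive) = 1/2 × 1 = 1/2 per child.
P(not type A, Rh-positive) = 1/2 for one child; (1/2)^2 = 1/4.

1/4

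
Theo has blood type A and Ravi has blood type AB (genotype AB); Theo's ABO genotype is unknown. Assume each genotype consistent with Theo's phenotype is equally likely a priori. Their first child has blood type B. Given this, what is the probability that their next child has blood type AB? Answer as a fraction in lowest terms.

Possible genotypes: Theo ∈ {AA, AO}; Ravi ∈ {AB}.
Weight each parental genotype pair by prior × P(type-B child):
  AO × AB: posterior weight 1; P(next child type AB) = 1/4.
Weighted sum = 1/4.

1/4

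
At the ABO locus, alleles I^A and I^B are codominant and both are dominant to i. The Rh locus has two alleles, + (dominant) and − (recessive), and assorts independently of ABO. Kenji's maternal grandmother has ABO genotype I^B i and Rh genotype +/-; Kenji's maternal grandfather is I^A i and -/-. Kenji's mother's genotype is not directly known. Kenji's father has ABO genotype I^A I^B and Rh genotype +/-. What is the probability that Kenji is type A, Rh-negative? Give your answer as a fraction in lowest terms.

Kenji's mother's ABO genotype from I^B i × I^A i: 1/4 I^A I^B, 1/4 I^A i, 1/4 I^B i, 1/4 i i.
Crossing each possibility with the father I^A I^B and summing P(type A): 1/4·1/4 + 1/4·1/2 + 1/4·1/4 + 1/4·1/2 = 3/8.
Similarly for Rh via the mother's Rh distribution: P(Rh-) = 3/8.
Independent loci: 3/8 × 3/8 = 9/64.

9/64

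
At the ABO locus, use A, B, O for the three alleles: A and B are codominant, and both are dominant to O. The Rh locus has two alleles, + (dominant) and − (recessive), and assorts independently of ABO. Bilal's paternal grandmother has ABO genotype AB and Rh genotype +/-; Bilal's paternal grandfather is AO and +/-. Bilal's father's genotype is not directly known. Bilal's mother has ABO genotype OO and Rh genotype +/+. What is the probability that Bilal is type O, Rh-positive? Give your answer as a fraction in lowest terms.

1/4

Bilal's father's ABO genotype from AB × AO: 1/4 AA, 1/4 AB, 1/4 AO, 1/4 BO.
Crossing each possibility with the mother OO and summing P(type O): 1/4·0 + 1/4·0 + 1/4·1/2 + 1/4·1/2 = 1/4.
Similarly for Rh via the father's Rh distribution: P(Rh+) = 1.
Independent loci: 1/4 × 1 = 1/4.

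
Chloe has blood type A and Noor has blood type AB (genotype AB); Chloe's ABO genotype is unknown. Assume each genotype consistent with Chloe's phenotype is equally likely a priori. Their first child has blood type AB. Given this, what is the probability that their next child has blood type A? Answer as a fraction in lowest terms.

1/2

Possible genotypes: Chloe ∈ {AA, AO}; Noor ∈ {AB}.
Weight each parental genotype pair by prior × P(type-AB child):
  AA × AB: posterior weight 2/3; P(next child type A) = 1/2.
  AO × AB: posterior weight 1/3; P(next child type A) = 1/2.
Weighted sum = 1/2.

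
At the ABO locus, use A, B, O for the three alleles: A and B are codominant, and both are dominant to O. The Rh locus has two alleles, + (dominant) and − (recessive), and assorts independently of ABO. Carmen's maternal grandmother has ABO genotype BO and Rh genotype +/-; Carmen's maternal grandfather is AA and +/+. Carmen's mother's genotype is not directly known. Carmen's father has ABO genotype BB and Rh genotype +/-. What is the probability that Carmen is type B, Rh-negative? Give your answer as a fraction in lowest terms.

1/16

Carmen's mother's ABO genotype from BO × AA: 1/2 AB, 1/2 AO.
Crossing each possibility with the father BB and summing P(type B): 1/2·1/2 + 1/2·1/2 = 1/2.
Similarly for Rh via the mother's Rh distribution: P(Rh-) = 1/8.
Independent loci: 1/2 × 1/8 = 1/16.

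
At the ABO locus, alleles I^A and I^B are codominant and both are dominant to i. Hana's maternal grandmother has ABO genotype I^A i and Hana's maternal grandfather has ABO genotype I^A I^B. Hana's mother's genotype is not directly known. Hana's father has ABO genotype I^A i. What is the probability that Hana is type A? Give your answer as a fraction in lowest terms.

5/8

Hana's mother's ABO genotype from I^A i × I^A I^B: 1/4 I^A I^A, 1/4 I^A I^B, 1/4 I^A i, 1/4 I^B i.
Crossing each possibility with the father I^A i and summing P(type A): 1/4·1 + 1/4·1/2 + 1/4·3/4 + 1/4·1/4 = 5/8.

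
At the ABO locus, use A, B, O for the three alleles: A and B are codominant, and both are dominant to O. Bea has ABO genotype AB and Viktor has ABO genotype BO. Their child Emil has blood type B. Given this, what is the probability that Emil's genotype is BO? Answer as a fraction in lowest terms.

Cross AB × BO → 1/4 AB, 1/4 AO, 1/4 BB, 1/4 BO.
Type-B genotypes among offspring: BB (1/4), BO (1/4); total 1/2.
P(BO | type B) = (1/4) / (1/2) = 1/2.

1/2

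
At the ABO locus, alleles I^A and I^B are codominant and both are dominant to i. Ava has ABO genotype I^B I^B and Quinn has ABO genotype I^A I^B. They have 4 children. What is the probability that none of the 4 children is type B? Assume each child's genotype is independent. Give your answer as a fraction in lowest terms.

1/16

ABO cross I^B I^B × I^A I^B → 1/2 B, 1/2 AB.
So P(type B) = 1/2 per child.
P(not type B) = 1/2 for one child; (1/2)^4 = 1/16.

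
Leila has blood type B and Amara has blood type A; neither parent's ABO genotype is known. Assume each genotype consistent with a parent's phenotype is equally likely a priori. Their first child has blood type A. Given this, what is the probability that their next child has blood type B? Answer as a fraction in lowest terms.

Possible genotypes: Leila ∈ {I^B I^B, I^B i}; Amara ∈ {I^A I^A, I^A i}.
Weight each parental genotype pair by prior × P(type-A child):
  I^B i × I^A I^A: posterior weight 2/3; P(next child type B) = 0.
  I^B i × I^A i: posterior weight 1/3; P(next child type B) = 1/4.
Weighted sum = 1/12.

1/12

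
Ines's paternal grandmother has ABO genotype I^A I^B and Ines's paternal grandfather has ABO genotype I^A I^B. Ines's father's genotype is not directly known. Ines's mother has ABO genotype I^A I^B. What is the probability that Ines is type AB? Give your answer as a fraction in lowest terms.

Ines's father's ABO genotype from I^A I^B × I^A I^B: 1/4 I^A I^A, 1/2 I^A I^B, 1/4 I^B I^B.
Crossing each possibility with the mother I^A I^B and summing P(type AB): 1/4·1/2 + 1/2·1/2 + 1/4·1/2 = 1/2.

1/2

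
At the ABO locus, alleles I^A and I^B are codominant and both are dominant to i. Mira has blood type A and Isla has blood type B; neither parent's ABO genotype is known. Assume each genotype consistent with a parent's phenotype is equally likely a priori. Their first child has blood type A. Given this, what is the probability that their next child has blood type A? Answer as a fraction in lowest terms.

Possible genotypes: Mira ∈ {I^A I^A, I^A i}; Isla ∈ {I^B I^B, I^B i}.
Weight each parental genotype pair by prior × P(type-A child):
  I^A I^A × I^B i: posterior weight 2/3; P(next child type A) = 1/2.
  I^A i × I^B i: posterior weight 1/3; P(next child type A) = 1/4.
Weighted sum = 5/12.

5/12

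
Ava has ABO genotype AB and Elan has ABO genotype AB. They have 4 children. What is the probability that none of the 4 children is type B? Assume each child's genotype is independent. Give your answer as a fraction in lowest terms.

81/256

ABO cross AB × AB → 1/4 A, 1/4 B, 1/2 AB.
So P(type B) = 1/4 per child.
P(not type B) = 3/4 for one child; (3/4)^4 = 81/256.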